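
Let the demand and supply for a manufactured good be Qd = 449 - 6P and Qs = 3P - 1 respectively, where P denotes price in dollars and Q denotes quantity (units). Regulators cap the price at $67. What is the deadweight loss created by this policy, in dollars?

0

Without the control the market clears where 449 - 6P = 3P - 1, i.e. P* = 50 and Q* = 149.
Since 67 is above P* = 50, the ceiling does not bind and the free-market outcome prevails.
Since the control does not bind, no trades are prevented and deadweight loss is zero.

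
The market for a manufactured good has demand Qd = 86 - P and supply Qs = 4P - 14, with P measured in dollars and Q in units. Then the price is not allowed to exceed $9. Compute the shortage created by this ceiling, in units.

Without the control the market clears where 86 - P = 4P - 14, i.e. P* = 20 and Q* = 66.
The ceiling of 9 is below the equilibrium price 20, so it binds.
At P = 9: Qd = 86 - 9 = 77 and Qs = 4·9 - 14 = 22.
Shortage = Qd - Qs = 77 - 22 = 55.

55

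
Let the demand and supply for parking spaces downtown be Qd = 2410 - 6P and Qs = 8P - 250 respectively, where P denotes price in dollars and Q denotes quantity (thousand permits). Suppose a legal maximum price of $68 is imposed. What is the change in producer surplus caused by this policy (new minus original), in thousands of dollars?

Without the control the market clears where 2410 - 6P = 8P - 250, i.e. P* = 190 and Q* = 1270.
The ceiling of 68 is below the equilibrium price 190, so it binds.
At P = 68: Qd = 2410 - 6·68 = 2002 and Qs = 8·68 - 250 = 294.
Producer surplus without the control is ½ · (190 - 31.25) · 1270 = 100806.25.
With the ceiling, producers sell 294 units at 68, so PS = ½ · (68 - 31.25) · 294 = 5402.25.
Change in producer surplus = 5402.25 - 100806.25 = -95404.

-95404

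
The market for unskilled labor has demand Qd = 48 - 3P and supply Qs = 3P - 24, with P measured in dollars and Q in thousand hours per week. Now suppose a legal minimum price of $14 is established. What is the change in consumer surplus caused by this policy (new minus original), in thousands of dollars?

Equilibrium: 48 - 3P = 3P - 24, so 72 = 6P and P* = 12, Q* = 12.
Because the floor (14) lies above the market-clearing price, it is binding.
At P = 14: Qd = 48 - 3·14 = 6 and Qs = 3·14 - 24 = 18.
Consumer surplus without the control is ½ · (16 - 12) · 12 = 24.
With the floor, consumers buy 6 units at 14, so CS = ½ · (16 - 14) · 6 = 6.
Change in consumer surplus = 6 - 24 = -18.

-18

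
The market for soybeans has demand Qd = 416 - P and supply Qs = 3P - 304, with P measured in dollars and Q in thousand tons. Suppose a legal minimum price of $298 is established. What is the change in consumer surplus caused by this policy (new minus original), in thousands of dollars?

Setting quantity demanded equal to quantity supplied, 416 - P = 3P - 304, gives P* = 180 and Q* = 236.
The floor of 298 is above the equilibrium price 180, so it binds.
At P = 298: Qd = 416 - 298 = 118 and Qs = 3·298 - 304 = 590.
Consumer surplus without the control is ½ · (416 - 180) · 236 = 27848.
With the floor, consumers buy 118 units at 298, so CS = ½ · (416 - 298) · 118 = 6962.
Change in consumer surplus = 6962 - 27848 = -20886.

-20886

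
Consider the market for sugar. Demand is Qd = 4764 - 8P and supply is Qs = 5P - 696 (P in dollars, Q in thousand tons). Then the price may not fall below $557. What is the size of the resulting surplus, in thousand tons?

1781

In a free market, 4764 - 8P = 5P - 696 gives the equilibrium P* = 420, Q* = 1404.
The floor of 557 is above the equilibrium price 420, so it binds.
At P = 557: Qd = 4764 - 8·557 = 308 and Qs = 5·557 - 696 = 2089.
Surplus = Qs - Qd = 2089 - 308 = 1781.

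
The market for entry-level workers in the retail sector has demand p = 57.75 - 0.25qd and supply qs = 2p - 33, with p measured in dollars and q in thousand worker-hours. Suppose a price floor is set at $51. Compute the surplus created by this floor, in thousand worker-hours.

42

Rearranging demand gives qd = 231 - 4p. Equilibrium: 231 - 4p = 2p - 33, so 264 = 6p and p* = 44, q* = 55.
Since 51 > 44, the floor is binding.
At p = 51: qd = 231 - 4·51 = 27 and qs = 2·51 - 33 = 69.
Surplus = qs - qd = 69 - 27 = 42.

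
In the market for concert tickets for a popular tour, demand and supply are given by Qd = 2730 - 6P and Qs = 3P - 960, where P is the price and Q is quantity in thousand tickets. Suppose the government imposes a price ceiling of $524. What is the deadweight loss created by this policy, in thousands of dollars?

In a free market, 2730 - 6P = 3P - 960 gives the equilibrium P* = 410, Q* = 270.
Since 524 is above P* = 410, the ceiling does not bind and the free-market outcome prevails.
Since the control does not bind, no trades are prevented and deadweight loss is zero.

0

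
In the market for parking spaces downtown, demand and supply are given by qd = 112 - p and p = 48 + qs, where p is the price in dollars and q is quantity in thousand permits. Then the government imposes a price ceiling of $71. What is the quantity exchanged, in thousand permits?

Rearranging supply gives qs = p - 48. In a free market, 112 - p = p - 48 gives the equilibrium p* = 80, q* = 32.
Since 71 < 80, the ceiling is binding.
At p = 71: qd = 112 - 71 = 41 and qs = 71 - 48 = 23.
The quantity actually transacted is the short side, supply: 23.

23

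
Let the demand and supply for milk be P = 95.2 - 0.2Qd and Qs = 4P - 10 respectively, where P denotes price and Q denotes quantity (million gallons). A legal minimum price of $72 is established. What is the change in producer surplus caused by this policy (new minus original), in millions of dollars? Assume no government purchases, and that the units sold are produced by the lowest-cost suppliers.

Rearranging demand gives Qd = 476 - 5P. Setting quantity demanded equal to quantity supplied, 476 - 5P = 4P - 10, gives P* = 54 and Q* = 206.
The floor of 72 is above the equilibrium price 54, so it binds.
At P = 72: Qd = 476 - 5·72 = 116 and Qs = 4·72 - 10 = 278.
Producer surplus without the control is ½ · (54 - 2.5) · 206 = 5304.5.
With the floor, 116 units are sold at 72. The supply price at Q = 116 is 31.5, so PS = ½ · [(72 - 2.5) + (72 - 31.5)] · 116 = 6380.
Change in producer surplus = 6380 - 5304.5 = 1075.5.

1075.5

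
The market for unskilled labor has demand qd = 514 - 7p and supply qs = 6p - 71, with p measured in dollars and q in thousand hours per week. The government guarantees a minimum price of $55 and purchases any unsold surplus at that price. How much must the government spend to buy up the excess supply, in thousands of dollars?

7150

Without the control the market clears where 514 - 7p = 6p - 71, i.e. p* = 45 and q* = 199.
Since 55 > 45, the floor is binding.
At p = 55: qd = 514 - 7·55 = 129 and qs = 6·55 - 71 = 259.
Surplus = qs - qd = 130.
Government expenditure = surplus × support price = 130 × 55 = 7150.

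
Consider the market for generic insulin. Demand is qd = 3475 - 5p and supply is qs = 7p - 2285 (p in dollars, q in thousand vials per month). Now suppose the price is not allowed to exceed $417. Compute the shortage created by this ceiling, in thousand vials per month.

756

Setting quantity demanded equal to quantity supplied, 3475 - 5p = 7p - 2285, gives p* = 480 and q* = 1075.
Since 417 < 480, the ceiling is binding.
At p = 417: qd = 3475 - 5·417 = 1390 and qs = 7·417 - 2285 = 634.
Shortage = qd - qs = 1390 - 634 = 756.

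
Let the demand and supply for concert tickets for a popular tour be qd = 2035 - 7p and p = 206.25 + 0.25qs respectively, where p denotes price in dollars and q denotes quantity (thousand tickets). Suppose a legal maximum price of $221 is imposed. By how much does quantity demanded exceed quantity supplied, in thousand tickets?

429

Rearranging supply gives qs = 4p - 825. Setting quantity demanded equal to quantity supplied, 2035 - 7p = 4p - 825, gives p* = 260 and q* = 215.
The ceiling of 221 is below the equilibrium price 260, so it binds.
At p = 221: qd = 2035 - 7·221 = 488 and qs = 4·221 - 825 = 59.
Shortage = qd - qs = 488 - 59 = 429.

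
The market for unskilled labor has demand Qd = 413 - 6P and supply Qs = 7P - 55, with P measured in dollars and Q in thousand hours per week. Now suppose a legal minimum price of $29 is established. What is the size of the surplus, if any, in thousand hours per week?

0

In a free market, 413 - 6P = 7P - 55 gives the equilibrium P* = 36, Q* = 197.
Since 29 is below P* = 36, the floor does not bind and the free-market outcome prevails.
Since the control does not bind, there is no surplus.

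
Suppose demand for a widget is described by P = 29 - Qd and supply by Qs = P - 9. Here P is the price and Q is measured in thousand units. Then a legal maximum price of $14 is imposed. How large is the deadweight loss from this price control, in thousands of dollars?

Rearranging demand gives Qd = 29 - P. Setting quantity demanded equal to quantity supplied, 29 - P = P - 9, gives P* = 19 and Q* = 10.
Since 14 < 19, the ceiling is binding.
At P = 14: Qd = 29 - 14 = 15 and Qs = 14 - 9 = 5.
Quantity traded falls to 5. At Q = 5 the demand price is 29 - 5 = 24 and the supply price is 9 + 5 = 14.
Deadweight loss = ½ · (24 - 14) · (10 - 5) = ½ · 10 · 5 = 25.

25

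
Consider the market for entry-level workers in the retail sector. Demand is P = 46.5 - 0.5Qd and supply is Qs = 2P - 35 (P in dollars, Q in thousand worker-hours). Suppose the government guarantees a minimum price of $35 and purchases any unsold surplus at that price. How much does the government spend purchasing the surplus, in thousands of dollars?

420

Rearranging demand gives Qd = 93 - 2P. Equilibrium: 93 - 2P = 2P - 35, so 128 = 4P and P* = 32, Q* = 29.
The floor of 35 is above the equilibrium price 32, so it binds.
At P = 35: Qd = 93 - 2·35 = 23 and Qs = 2·35 - 35 = 35.
Surplus = Qs - Qd = 12.
Government expenditure = surplus × support price = 12 × 35 = 420.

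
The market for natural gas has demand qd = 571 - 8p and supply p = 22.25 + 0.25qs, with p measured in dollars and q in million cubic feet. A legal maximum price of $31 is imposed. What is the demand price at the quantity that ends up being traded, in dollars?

Rearranging supply gives qs = 4p - 89. Without the control the market clears where 571 - 8p = 4p - 89, i.e. p* = 55 and q* = 131.
Since 31 < 55, the ceiling is binding.
At p = 31: qd = 571 - 8·31 = 323 and qs = 4·31 - 89 = 35.
Only 35 units reach the market. On the demand curve, the marginal buyer's willingness to pay at q = 35 is (571 - 35)/8 = 67.

67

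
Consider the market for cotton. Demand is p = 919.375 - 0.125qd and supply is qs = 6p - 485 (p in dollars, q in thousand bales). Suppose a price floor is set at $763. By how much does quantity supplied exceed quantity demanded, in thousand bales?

2842

Rearranging demand gives qd = 7355 - 8p. In a free market, 7355 - 8p = 6p - 485 gives the equilibrium p* = 560, q* = 2875.
Because the floor (763) lies above the market-clearing price, it is binding.
At p = 763: qd = 7355 - 8·763 = 1251 and qs = 6·763 - 485 = 4093.
Surplus = qs - qd = 4093 - 1251 = 2842.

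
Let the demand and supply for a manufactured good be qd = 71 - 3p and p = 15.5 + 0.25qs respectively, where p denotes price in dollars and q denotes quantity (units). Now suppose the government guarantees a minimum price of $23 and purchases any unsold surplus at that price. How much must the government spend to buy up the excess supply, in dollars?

644

Rearranging supply gives qs = 4p - 62. Without the control the market clears where 71 - 3p = 4p - 62, i.e. p* = 19 and q* = 14.
Because the floor (23) lies above the market-clearing price, it is binding.
At p = 23: qd = 71 - 3·23 = 2 and qs = 4·23 - 62 = 30.
Surplus = qs - qd = 28.
Government expenditure = surplus × support price = 28 × 23 = 644.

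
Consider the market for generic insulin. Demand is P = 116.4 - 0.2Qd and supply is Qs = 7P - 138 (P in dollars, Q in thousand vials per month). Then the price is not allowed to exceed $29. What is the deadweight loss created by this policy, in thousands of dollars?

8072.4

Rearranging demand gives Qd = 582 - 5P. In a free market, 582 - 5P = 7P - 138 gives the equilibrium P* = 60, Q* = 282.
The ceiling of 29 is below the equilibrium price 60, so it binds.
At P = 29: Qd = 582 - 5·29 = 437 and Qs = 7·29 - 138 = 65.
Quantity traded falls to 65. At Q = 65 the demand price is (582 - 65)/5 = 103.4 and the supply price is (138 + 65)/7 = 29.
Deadweight loss = ½ · (103.4 - 29) · (282 - 65) = ½ · 74.4 · 217 = 8072.4.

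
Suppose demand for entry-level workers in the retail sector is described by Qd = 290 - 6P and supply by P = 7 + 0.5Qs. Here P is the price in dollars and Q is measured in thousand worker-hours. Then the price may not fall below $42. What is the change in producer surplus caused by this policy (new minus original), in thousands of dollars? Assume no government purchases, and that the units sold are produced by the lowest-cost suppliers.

Rearranging supply gives Qs = 2P - 14. In a free market, 290 - 6P = 2P - 14 gives the equilibrium P* = 38, Q* = 62.
The floor of 42 is above the equilibrium price 38, so it binds.
At P = 42: Qd = 290 - 6·42 = 38 and Qs = 2·42 - 14 = 70.
Producer surplus without the control is ½ · (38 - 7) · 62 = 961.
With the floor, 38 units are sold at 42. The supply price at Q = 38 is 26, so PS = ½ · [(42 - 7) + (42 - 26)] · 38 = 969.
Change in producer surplus = 969 - 961 = 8.

8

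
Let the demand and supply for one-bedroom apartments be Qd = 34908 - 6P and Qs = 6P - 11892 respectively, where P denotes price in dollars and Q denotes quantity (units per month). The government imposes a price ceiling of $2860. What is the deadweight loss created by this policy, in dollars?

Setting quantity demanded equal to quantity supplied, 34908 - 6P = 6P - 11892, gives P* = 3900 and Q* = 11508.
Since 2860 < 3900, the ceiling is binding.
At P = 2860: Qd = 34908 - 6·2860 = 17748 and Qs = 6·2860 - 11892 = 5268.
Quantity traded falls to 5268. At Q = 5268 the demand price is (34908 - 5268)/6 = 4940 and the supply price is (11892 + 5268)/6 = 2860.
Deadweight loss = ½ · (4940 - 2860) · (11508 - 5268) = ½ · 2080 · 6240 = 6489600.

6489600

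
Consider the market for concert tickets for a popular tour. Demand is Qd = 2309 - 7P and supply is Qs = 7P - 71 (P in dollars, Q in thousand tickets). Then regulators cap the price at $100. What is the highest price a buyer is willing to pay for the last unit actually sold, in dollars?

240

In a free market, 2309 - 7P = 7P - 71 gives the equilibrium P* = 170, Q* = 1119.
Because the ceiling (100) lies below the market-clearing price, it is binding.
At P = 100: Qd = 2309 - 7·100 = 1609 and Qs = 7·100 - 71 = 629.
Only 629 units reach the market. On the demand curve, the marginal buyer's willingness to pay at Q = 629 is (2309 - 629)/7 = 240.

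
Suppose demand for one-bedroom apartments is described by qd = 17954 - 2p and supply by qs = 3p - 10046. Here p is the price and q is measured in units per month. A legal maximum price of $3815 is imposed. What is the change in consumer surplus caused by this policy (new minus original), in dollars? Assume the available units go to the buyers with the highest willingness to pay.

-4671791.25

Equilibrium: 17954 - 2p = 3p - 10046, so 28000 = 5p and p* = 5600, q* = 6754.
The ceiling of 3815 is below the equilibrium price 5600, so it binds.
At p = 3815: qd = 17954 - 2·3815 = 10324 and qs = 3·3815 - 10046 = 1399.
Consumer surplus without the control is ½ · (8977 - 5600) · 6754 = 11404129.
With the ceiling, 1399 units are sold at 3815 (assume they go to the highest-value buyers). The demand price at q = 1399 is 8277.5, so CS = ½ · [(8977 - 3815) + (8277.5 - 3815)] · 1399 = 6732337.75.
Change in consumer surplus = 6732337.75 - 11404129 = -4671791.25.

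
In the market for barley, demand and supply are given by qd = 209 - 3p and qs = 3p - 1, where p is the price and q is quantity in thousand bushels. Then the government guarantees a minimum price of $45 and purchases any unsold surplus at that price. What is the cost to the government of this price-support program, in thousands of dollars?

Without the control the market clears where 209 - 3p = 3p - 1, i.e. p* = 35 and q* = 104.
The floor of 45 is above the equilibrium price 35, so it binds.
At p = 45: qd = 209 - 3·45 = 74 and qs = 3·45 - 1 = 134.
Surplus = qs - qd = 60.
Government expenditure = surplus × support price = 60 × 45 = 2700.

2700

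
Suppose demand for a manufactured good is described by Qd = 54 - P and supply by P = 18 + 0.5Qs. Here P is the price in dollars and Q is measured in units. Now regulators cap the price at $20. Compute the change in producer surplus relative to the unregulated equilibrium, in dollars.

Rearranging supply gives Qs = 2P - 36. In a free market, 54 - P = 2P - 36 gives the equilibrium P* = 30, Q* = 24.
The ceiling of 20 is below the equilibrium price 30, so it binds.
At P = 20: Qd = 54 - 20 = 34 and Qs = 2·20 - 36 = 4.
Producer surplus without the control is ½ · (30 - 18) · 24 = 144.
With the ceiling, producers sell 4 units at 20, so PS = ½ · (20 - 18) · 4 = 4.
Change in producer surplus = 4 - 144 = -140.

-140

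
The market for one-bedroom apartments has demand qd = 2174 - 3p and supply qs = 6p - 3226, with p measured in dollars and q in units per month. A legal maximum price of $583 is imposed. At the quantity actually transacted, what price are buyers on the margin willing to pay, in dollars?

634

Equilibrium: 2174 - 3p = 6p - 3226, so 5400 = 9p and p* = 600, q* = 374.
The ceiling of 583 is below the equilibrium price 600, so it binds.
At p = 583: qd = 2174 - 3·583 = 425 and qs = 6·583 - 3226 = 272.
Only 272 units reach the market. On the demand curve, the marginal buyer's willingness to pay at q = 272 is (2174 - 272)/3 = 634.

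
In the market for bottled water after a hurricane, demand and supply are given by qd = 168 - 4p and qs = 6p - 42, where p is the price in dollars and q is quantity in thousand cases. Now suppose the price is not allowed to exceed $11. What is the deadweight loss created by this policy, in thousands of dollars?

Setting quantity demanded equal to quantity supplied, 168 - 4p = 6p - 42, gives p* = 21 and q* = 84.
The ceiling of 11 is below the equilibrium price 21, so it binds.
At p = 11: qd = 168 - 4·11 = 124 and qs = 6·11 - 42 = 24.
Quantity traded falls to 24. At q = 24 the demand price is (168 - 24)/4 = 36 and the supply price is (42 + 24)/6 = 11.
Deadweight loss = ½ · (36 - 11) · (84 - 24) = ½ · 25 · 60 = 750.

750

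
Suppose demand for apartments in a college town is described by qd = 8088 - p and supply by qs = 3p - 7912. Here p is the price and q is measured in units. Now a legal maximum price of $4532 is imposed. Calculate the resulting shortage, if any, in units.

Without the control the market clears where 8088 - p = 3p - 7912, i.e. p* = 4000 and q* = 4088.
Since 4532 is above p* = 4000, the ceiling does not bind and the free-market outcome prevails.
Since the control does not bind, there is no shortage.

0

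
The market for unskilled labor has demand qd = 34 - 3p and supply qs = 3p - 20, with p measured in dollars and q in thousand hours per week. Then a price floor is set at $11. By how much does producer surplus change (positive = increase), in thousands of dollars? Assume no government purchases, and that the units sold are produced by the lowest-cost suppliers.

Equilibrium: 34 - 3p = 3p - 20, so 54 = 6p and p* = 9, q* = 7.
The floor of 11 is above the equilibrium price 9, so it binds.
At p = 11: qd = 34 - 3·11 = 1 and qs = 3·11 - 20 = 13.
Producer surplus without the control is ½ · (9 - 20/3) · 7 = 49/6.
With the floor, 1 units are sold at 11. The supply price at q = 1 is 7, so PS = ½ · [(11 - 20/3) + (11 - 7)] · 1 = 25/6.
Change in producer surplus = 25/6 - 49/6 = -4.

-4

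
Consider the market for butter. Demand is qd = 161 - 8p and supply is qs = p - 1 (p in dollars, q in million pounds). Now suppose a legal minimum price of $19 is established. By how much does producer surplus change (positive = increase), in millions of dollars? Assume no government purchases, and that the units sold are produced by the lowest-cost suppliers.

Without the control the market clears where 161 - 8p = p - 1, i.e. p* = 18 and q* = 17.
The floor of 19 is above the equilibrium price 18, so it binds.
At p = 19: qd = 161 - 8·19 = 9 and qs = 19 - 1 = 18.
Producer surplus without the control is ½ · (18 - 1) · 17 = 144.5.
With the floor, 9 units are sold at 19. The supply price at q = 9 is 10, so PS = ½ · [(19 - 1) + (19 - 10)] · 9 = 121.5.
Change in producer surplus = 121.5 - 144.5 = -23.

-23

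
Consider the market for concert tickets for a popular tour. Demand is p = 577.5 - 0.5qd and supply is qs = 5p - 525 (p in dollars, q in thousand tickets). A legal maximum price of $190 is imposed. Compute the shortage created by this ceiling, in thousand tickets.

Rearranging demand gives qd = 1155 - 2p. In a free market, 1155 - 2p = 5p - 525 gives the equilibrium p* = 240, q* = 675.
Because the ceiling (190) lies below the market-clearing price, it is binding.
At p = 190: qd = 1155 - 2·190 = 775 and qs = 5·190 - 525 = 425.
Shortage = qd - qs = 775 - 425 = 350.

350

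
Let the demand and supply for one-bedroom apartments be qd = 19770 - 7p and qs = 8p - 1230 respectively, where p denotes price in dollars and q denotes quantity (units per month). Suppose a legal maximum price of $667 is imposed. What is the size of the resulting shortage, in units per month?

10995

In a free market, 19770 - 7p = 8p - 1230 gives the equilibrium p* = 1400, q* = 9970.
Because the ceiling (667) lies below the market-clearing price, it is binding.
At p = 667: qd = 19770 - 7·667 = 15101 and qs = 8·667 - 1230 = 4106.
Shortage = qd - qs = 15101 - 4106 = 10995.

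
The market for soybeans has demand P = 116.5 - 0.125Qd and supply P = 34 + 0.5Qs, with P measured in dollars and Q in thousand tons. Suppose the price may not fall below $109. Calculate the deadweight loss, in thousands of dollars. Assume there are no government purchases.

Rearranging demand gives Qd = 932 - 8P; rearranging supply gives Qs = 2P - 68. Setting quantity demanded equal to quantity supplied, 932 - 8P = 2P - 68, gives P* = 100 and Q* = 132.
Because the floor (109) lies above the market-clearing price, it is binding.
At P = 109: Qd = 932 - 8·109 = 60 and Qs = 2·109 - 68 = 150.
Quantity traded falls to 60. At Q = 60 the demand price is (932 - 60)/8 = 109 and the supply price is (68 + 60)/2 = 64.
Deadweight loss = ½ · (109 - 64) · (132 - 60) = ½ · 45 · 72 = 1620.

1620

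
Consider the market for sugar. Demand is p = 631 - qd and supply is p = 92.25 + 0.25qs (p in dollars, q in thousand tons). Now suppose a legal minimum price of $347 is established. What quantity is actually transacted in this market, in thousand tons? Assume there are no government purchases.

284

Rearranging demand gives qd = 631 - p; rearranging supply gives qs = 4p - 369. Setting quantity demanded equal to quantity supplied, 631 - p = 4p - 369, gives p* = 200 and q* = 431.
The floor of 347 is above the equilibrium price 200, so it binds.
At p = 347: qd = 631 - 347 = 284 and qs = 4·347 - 369 = 1019.
The quantity actually transacted is the short side, demand: 284.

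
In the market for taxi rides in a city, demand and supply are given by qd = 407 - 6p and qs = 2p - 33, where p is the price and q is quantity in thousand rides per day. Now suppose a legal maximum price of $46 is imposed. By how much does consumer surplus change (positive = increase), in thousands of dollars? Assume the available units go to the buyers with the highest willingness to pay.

504

Without the control the market clears where 407 - 6p = 2p - 33, i.e. p* = 55 and q* = 77.
Since 46 < 55, the ceiling is binding.
At p = 46: qd = 407 - 6·46 = 131 and qs = 2·46 - 33 = 59.
Consumer surplus without the control is ½ · (407/6 - 55) · 77 = 5929/12.
With the ceiling, 59 units are sold at 46 (assume they go to the highest-value buyers). The demand price at q = 59 is 58, so CS = ½ · [(407/6 - 46) + (58 - 46)] · 59 = 11977/12.
Change in consumer surplus = 11977/12 - 5929/12 = 504.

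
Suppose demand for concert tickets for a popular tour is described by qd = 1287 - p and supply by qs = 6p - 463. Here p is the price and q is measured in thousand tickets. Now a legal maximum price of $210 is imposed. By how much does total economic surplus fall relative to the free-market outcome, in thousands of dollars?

33600

In a free market, 1287 - p = 6p - 463 gives the equilibrium p* = 250, q* = 1037.
Since 210 < 250, the ceiling is binding.
At p = 210: qd = 1287 - 210 = 1077 and qs = 6·210 - 463 = 797.
Quantity traded falls to 797. At q = 797 the demand price is 1287 - 797 = 490 and the supply price is (463 + 797)/6 = 210.
Deadweight loss = ½ · (490 - 210) · (1037 - 797) = ½ · 280 · 240 = 33600.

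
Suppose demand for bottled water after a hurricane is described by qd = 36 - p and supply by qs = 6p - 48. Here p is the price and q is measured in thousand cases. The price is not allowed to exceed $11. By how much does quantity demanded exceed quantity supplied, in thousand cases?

In a free market, 36 - p = 6p - 48 gives the equilibrium p* = 12, q* = 24.
The ceiling of 11 is below the equilibrium price 12, so it binds.
At p = 11: qd = 36 - 11 = 25 and qs = 6·11 - 48 = 18.
Shortage = qd - qs = 25 - 18 = 7.

7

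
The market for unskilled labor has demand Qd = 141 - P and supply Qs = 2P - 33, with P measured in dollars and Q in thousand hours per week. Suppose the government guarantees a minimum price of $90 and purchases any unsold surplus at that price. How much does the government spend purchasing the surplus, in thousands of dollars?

Equilibrium: 141 - P = 2P - 33, so 174 = 3P and P* = 58, Q* = 83.
Because the floor (90) lies above the market-clearing price, it is binding.
At P = 90: Qd = 141 - 90 = 51 and Qs = 2·90 - 33 = 147.
Surplus = Qs - Qd = 96.
Government expenditure = surplus × support price = 96 × 90 = 8640.

8640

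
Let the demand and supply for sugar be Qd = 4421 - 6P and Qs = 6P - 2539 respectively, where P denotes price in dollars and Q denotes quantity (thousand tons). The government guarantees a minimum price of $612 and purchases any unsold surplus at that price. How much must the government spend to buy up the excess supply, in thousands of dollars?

Without the control the market clears where 4421 - 6P = 6P - 2539, i.e. P* = 580 and Q* = 941.
Since 612 > 580, the floor is binding.
At P = 612: Qd = 4421 - 6·612 = 749 and Qs = 6·612 - 2539 = 1133.
Surplus = Qs - Qd = 384.
Government expenditure = surplus × support price = 384 × 612 = 235008.

235008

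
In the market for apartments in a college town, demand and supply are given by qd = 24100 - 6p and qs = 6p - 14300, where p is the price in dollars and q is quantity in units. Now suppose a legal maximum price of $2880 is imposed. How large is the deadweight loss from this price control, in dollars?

614400

In a free market, 24100 - 6p = 6p - 14300 gives the equilibrium p* = 3200, q* = 4900.
Because the ceiling (2880) lies below the market-clearing price, it is binding.
At p = 2880: qd = 24100 - 6·2880 = 6820 and qs = 6·2880 - 14300 = 2980.
Quantity traded falls to 2980. At q = 2980 the demand price is (24100 - 2980)/6 = 3520 and the supply price is (14300 + 2980)/6 = 2880.
Deadweight loss = ½ · (3520 - 2880) · (4900 - 2980) = ½ · 640 · 1920 = 614400.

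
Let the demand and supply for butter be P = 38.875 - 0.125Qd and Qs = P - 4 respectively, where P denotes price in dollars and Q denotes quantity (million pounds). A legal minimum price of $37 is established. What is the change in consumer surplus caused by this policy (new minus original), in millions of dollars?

Rearranging demand gives Qd = 311 - 8P. In a free market, 311 - 8P = P - 4 gives the equilibrium P* = 35, Q* = 31.
Since 37 > 35, the floor is binding.
At P = 37: Qd = 311 - 8·37 = 15 and Qs = 37 - 4 = 33.
Consumer surplus without the control is ½ · (38.875 - 35) · 31 = 60.0625.
With the floor, consumers buy 15 units at 37, so CS = ½ · (38.875 - 37) · 15 = 14.0625.
Change in consumer surplus = 14.0625 - 60.0625 = -46.

-46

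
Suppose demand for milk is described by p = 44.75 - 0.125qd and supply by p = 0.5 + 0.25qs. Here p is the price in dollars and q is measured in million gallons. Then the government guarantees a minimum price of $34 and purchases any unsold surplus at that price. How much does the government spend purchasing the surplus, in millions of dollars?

Rearranging demand gives qd = 358 - 8p; rearranging supply gives qs = 4p - 2. Without the control the market clears where 358 - 8p = 4p - 2, i.e. p* = 30 and q* = 118.
The floor of 34 is above the equilibrium price 30, so it binds.
At p = 34: qd = 358 - 8·34 = 86 and qs = 4·34 - 2 = 134.
Surplus = qs - qd = 48.
Government expenditure = surplus × support price = 48 × 34 = 1632.

1632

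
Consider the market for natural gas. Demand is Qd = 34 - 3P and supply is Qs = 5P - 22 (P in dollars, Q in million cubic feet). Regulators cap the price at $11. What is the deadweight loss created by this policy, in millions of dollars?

0

Equilibrium: 34 - 3P = 5P - 22, so 56 = 8P and P* = 7, Q* = 13.
Since 11 is above P* = 7, the ceiling does not bind and the free-market outcome prevails.
Since the control does not bind, no trades are prevented and deadweight loss is zero.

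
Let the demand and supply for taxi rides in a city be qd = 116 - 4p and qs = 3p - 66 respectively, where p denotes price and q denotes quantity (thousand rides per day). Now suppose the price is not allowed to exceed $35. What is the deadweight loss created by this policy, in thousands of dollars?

0

Equilibrium: 116 - 4p = 3p - 66, so 182 = 7p and p* = 26, q* = 12.
The ceiling of 35 is above the equilibrium price 26, so it is not binding; the market clears at p* = 26, q* = 12.
Since the control does not bind, no trades are prevented and deadweight loss is zero.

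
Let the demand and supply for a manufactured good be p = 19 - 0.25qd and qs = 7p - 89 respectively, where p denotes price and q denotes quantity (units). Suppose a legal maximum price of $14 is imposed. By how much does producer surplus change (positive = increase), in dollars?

-12.5

Rearranging demand gives qd = 76 - 4p. Without the control the market clears where 76 - 4p = 7p - 89, i.e. p* = 15 and q* = 16.
Because the ceiling (14) lies below the market-clearing price, it is binding.
At p = 14: qd = 76 - 4·14 = 20 and qs = 7·14 - 89 = 9.
Producer surplus without the control is ½ · (15 - 89/7) · 16 = 128/7.
With the ceiling, producers sell 9 units at 14, so PS = ½ · (14 - 89/7) · 9 = 81/14.
Change in producer surplus = 81/14 - 128/7 = -12.5.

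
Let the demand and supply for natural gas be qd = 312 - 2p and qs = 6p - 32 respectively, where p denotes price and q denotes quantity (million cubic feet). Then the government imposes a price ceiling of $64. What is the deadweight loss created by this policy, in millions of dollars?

0

Equilibrium: 312 - 2p = 6p - 32, so 344 = 8p and p* = 43, q* = 226.
Since 64 is above p* = 43, the ceiling does not bind and the free-market outcome prevails.
Since the control does not bind, no trades are prevented and deadweight loss is zero.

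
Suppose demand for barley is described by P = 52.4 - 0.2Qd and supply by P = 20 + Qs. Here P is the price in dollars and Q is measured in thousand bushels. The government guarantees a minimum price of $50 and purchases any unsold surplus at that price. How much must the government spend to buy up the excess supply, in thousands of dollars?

Rearranging demand gives Qd = 262 - 5P; rearranging supply gives Qs = P - 20. In a free market, 262 - 5P = P - 20 gives the equilibrium P* = 47, Q* = 27.
Because the floor (50) lies above the market-clearing price, it is binding.
At P = 50: Qd = 262 - 5·50 = 12 and Qs = 50 - 20 = 30.
Surplus = Qs - Qd = 18.
Government expenditure = surplus × support price = 18 × 50 = 900.

900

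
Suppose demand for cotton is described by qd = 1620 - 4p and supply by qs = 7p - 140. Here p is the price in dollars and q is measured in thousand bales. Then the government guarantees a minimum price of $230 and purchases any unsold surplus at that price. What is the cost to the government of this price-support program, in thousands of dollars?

In a free market, 1620 - 4p = 7p - 140 gives the equilibrium p* = 160, q* = 980.
The floor of 230 is above the equilibrium price 160, so it binds.
At p = 230: qd = 1620 - 4·230 = 700 and qs = 7·230 - 140 = 1470.
Surplus = qs - qd = 770.
Government expenditure = surplus × support price = 770 × 230 = 177100.

177100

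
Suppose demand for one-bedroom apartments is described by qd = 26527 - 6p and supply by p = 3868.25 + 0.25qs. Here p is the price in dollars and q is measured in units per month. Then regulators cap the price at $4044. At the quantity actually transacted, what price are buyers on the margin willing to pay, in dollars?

4304

Rearranging supply gives qs = 4p - 15473. In a free market, 26527 - 6p = 4p - 15473 gives the equilibrium p* = 4200, q* = 1327.
Because the ceiling (4044) lies below the market-clearing price, it is binding.
At p = 4044: qd = 26527 - 6·4044 = 2263 and qs = 4·4044 - 15473 = 703.
Only 703 units reach the market. On the demand curve, the marginal buyer's willingness to pay at q = 703 is (26527 - 703)/6 = 4304.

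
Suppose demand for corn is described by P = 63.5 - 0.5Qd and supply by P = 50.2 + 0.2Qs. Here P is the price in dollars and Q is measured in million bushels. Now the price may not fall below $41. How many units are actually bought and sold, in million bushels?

19

Rearranging demand gives Qd = 127 - 2P; rearranging supply gives Qs = 5P - 251. Without the control the market clears where 127 - 2P = 5P - 251, i.e. P* = 54 and Q* = 19.
Since 41 is below P* = 54, the floor does not bind and the free-market outcome prevails.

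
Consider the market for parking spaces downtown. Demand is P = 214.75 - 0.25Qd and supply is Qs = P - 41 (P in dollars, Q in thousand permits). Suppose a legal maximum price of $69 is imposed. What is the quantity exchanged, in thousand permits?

Rearranging demand gives Qd = 859 - 4P. In a free market, 859 - 4P = P - 41 gives the equilibrium P* = 180, Q* = 139.
Since 69 < 180, the ceiling is binding.
At P = 69: Qd = 859 - 4·69 = 583 and Qs = 69 - 41 = 28.
The quantity actually transacted is the short side, supply: 28.

28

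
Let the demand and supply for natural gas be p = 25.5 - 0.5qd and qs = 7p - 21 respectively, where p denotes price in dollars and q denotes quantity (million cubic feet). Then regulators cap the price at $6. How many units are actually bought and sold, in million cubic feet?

Rearranging demand gives qd = 51 - 2p. Setting quantity demanded equal to quantity supplied, 51 - 2p = 7p - 21, gives p* = 8 and q* = 35.
The ceiling of 6 is below the equilibrium price 8, so it binds.
At p = 6: qd = 51 - 2·6 = 39 and qs = 7·6 - 21 = 21.
The quantity actually transacted is the short side, supply: 21.

21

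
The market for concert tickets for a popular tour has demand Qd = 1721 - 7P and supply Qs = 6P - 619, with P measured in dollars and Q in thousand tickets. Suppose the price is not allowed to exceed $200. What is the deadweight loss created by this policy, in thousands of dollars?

0

In a free market, 1721 - 7P = 6P - 619 gives the equilibrium P* = 180, Q* = 461.
Since 200 is above P* = 180, the ceiling does not bind and the free-market outcome prevails.
Since the control does not bind, no trades are prevented and deadweight loss is zero.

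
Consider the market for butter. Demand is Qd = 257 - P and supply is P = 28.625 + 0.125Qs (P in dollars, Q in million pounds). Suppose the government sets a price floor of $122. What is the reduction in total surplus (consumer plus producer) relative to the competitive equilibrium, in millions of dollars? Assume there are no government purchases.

Rearranging supply gives Qs = 8P - 229. In a free market, 257 - P = 8P - 229 gives the equilibrium P* = 54, Q* = 203.
The floor of 122 is above the equilibrium price 54, so it binds.
At P = 122: Qd = 257 - 122 = 135 and Qs = 8·122 - 229 = 747.
Quantity traded falls to 135. At Q = 135 the demand price is 257 - 135 = 122 and the supply price is (229 + 135)/8 = 45.5.
Deadweight loss = ½ · (122 - 45.5) · (203 - 135) = ½ · 76.5 · 68 = 2601.

2601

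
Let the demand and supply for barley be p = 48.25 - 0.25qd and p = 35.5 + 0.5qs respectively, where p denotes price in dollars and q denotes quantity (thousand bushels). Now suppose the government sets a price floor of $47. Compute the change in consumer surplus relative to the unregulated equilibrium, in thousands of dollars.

-33

Rearranging demand gives qd = 193 - 4p; rearranging supply gives qs = 2p - 71. Setting quantity demanded equal to quantity supplied, 193 - 4p = 2p - 71, gives p* = 44 and q* = 17.
Because the floor (47) lies above the market-clearing price, it is binding.
At p = 47: qd = 193 - 4·47 = 5 and qs = 2·47 - 71 = 23.
Consumer surplus without the control is ½ · (48.25 - 44) · 17 = 36.125.
With the floor, consumers buy 5 units at 47, so CS = ½ · (48.25 - 47) · 5 = 3.125.
Change in consumer surplus = 3.125 - 36.125 = -33.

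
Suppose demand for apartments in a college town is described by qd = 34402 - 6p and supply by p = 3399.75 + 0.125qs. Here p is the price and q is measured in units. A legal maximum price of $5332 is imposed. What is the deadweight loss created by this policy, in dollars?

0

Rearranging supply gives qs = 8p - 27198. In a free market, 34402 - 6p = 8p - 27198 gives the equilibrium p* = 4400, q* = 8002.
The ceiling of 5332 is above the equilibrium price 4400, so it is not binding; the market clears at p* = 4400, q* = 8002.
Since the control does not bind, no trades are prevented and deadweight loss is zero.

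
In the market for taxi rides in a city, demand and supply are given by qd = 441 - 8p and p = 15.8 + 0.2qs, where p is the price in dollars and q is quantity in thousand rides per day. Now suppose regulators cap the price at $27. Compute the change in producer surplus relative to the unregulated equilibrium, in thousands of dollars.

-1150.5

Rearranging supply gives qs = 5p - 79. In a free market, 441 - 8p = 5p - 79 gives the equilibrium p* = 40, q* = 121.
Because the ceiling (27) lies below the market-clearing price, it is binding.
At p = 27: qd = 441 - 8·27 = 225 and qs = 5·27 - 79 = 56.
Producer surplus without the control is ½ · (40 - 15.8) · 121 = 1464.1.
With the ceiling, producers sell 56 units at 27, so PS = ½ · (27 - 15.8) · 56 = 313.6.
Change in producer surplus = 313.6 - 1464.1 = -1150.5.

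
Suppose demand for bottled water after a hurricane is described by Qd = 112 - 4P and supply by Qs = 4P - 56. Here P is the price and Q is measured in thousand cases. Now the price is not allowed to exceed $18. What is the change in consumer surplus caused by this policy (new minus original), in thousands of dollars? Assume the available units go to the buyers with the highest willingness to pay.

Setting quantity demanded equal to quantity supplied, 112 - 4P = 4P - 56, gives P* = 21 and Q* = 28.
The ceiling of 18 is below the equilibrium price 21, so it binds.
At P = 18: Qd = 112 - 4·18 = 40 and Qs = 4·18 - 56 = 16.
Consumer surplus without the control is ½ · (28 - 21) · 28 = 98.
With the ceiling, 16 units are sold at 18 (assume they go to the highest-value buyers). The demand price at Q = 16 is 24, so CS = ½ · [(28 - 18) + (24 - 18)] · 16 = 128.
Change in consumer surplus = 128 - 98 = 30.

30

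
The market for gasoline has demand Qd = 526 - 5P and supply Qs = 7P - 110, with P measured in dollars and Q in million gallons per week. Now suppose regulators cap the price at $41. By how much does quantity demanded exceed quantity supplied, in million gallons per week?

144

Equilibrium: 526 - 5P = 7P - 110, so 636 = 12P and P* = 53, Q* = 261.
Since 41 < 53, the ceiling is binding.
At P = 41: Qd = 526 - 5·41 = 321 and Qs = 7·41 - 110 = 177.
Shortage = Qd - Qs = 321 - 177 = 144.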